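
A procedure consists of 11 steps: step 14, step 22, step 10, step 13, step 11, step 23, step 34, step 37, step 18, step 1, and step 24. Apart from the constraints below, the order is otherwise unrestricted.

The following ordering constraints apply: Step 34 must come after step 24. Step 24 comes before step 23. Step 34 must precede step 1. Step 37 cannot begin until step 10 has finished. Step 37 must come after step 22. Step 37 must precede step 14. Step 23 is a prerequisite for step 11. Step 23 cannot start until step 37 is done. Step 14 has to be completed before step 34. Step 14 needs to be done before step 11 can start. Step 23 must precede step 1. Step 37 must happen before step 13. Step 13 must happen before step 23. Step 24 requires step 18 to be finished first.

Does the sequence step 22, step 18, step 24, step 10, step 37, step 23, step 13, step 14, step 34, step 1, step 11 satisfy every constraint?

In the proposed order, step 23 appears before step 13.
That contradicts the constraint that step 13 must precede step 23.

No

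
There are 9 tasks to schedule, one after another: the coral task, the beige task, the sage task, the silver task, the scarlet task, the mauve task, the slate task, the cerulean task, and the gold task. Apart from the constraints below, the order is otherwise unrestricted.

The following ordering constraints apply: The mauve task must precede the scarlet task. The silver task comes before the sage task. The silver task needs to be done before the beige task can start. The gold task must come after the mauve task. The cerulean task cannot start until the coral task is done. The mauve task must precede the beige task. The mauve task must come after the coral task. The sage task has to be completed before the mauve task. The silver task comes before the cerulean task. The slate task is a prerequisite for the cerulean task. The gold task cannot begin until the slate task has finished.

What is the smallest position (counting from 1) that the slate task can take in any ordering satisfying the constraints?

Nothing is required before the slate task; it can be the very first task.

1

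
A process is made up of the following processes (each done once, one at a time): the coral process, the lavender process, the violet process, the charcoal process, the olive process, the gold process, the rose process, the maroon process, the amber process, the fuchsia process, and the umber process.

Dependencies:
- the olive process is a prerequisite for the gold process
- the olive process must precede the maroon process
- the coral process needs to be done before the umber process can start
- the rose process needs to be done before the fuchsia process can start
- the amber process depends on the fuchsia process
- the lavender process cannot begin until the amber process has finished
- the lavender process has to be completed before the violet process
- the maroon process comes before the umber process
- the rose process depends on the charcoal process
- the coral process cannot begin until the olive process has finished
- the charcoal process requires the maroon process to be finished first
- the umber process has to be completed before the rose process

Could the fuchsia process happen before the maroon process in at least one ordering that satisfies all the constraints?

No

Following the maroon process → the umber process → the rose process → the fuchsia process, the maroon process must precede the fuchsia process in every valid ordering.
So no valid ordering can have the fuchsia process before the maroon process.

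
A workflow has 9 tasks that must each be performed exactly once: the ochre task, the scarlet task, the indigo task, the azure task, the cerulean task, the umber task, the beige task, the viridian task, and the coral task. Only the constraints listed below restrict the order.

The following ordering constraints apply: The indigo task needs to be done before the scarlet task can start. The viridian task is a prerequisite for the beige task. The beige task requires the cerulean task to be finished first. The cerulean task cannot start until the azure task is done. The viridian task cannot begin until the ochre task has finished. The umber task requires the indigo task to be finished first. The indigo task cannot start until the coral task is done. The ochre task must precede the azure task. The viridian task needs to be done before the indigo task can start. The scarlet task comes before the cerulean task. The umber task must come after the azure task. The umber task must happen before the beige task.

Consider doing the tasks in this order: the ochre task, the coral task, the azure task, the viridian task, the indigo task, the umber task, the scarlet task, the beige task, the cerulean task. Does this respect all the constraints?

No

The sequence places the beige task ahead of the cerulean task.
That contradicts the constraint that the cerulean task must precede the beige task.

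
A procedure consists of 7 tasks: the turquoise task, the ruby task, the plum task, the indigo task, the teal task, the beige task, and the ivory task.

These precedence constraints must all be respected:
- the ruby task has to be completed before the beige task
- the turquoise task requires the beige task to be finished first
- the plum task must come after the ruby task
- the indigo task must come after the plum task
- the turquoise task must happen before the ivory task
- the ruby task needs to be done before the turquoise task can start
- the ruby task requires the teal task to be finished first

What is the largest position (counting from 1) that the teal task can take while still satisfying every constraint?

1

The tasks that are forced after the teal task, directly or by a chain of constraints, are the turquoise task, the ruby task, the plum task, the indigo task, the beige task, the ivory task. That's 6 tasks.
With 6 mandatory successors out of 7 tasks total, the latest slot for the teal task is 7−6 = 1, and it's reachable by doing all non-successors before the teal task.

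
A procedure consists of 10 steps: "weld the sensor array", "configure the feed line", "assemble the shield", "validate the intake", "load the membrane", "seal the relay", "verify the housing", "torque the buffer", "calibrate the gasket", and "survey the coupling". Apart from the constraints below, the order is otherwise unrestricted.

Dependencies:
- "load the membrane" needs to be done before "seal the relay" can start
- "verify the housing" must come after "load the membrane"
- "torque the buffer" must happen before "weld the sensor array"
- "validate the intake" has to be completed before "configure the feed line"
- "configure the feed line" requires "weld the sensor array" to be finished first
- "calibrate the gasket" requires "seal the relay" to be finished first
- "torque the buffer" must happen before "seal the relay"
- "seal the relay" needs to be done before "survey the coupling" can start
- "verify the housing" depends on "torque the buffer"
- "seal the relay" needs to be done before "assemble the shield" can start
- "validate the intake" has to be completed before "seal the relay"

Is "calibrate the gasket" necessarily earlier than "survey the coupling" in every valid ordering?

Nothing in the constraints links "calibrate the gasket" and "survey the coupling"; they are unordered relative to each other.
So "calibrate the gasket" can come before "survey the coupling" or after — it is not forced.

No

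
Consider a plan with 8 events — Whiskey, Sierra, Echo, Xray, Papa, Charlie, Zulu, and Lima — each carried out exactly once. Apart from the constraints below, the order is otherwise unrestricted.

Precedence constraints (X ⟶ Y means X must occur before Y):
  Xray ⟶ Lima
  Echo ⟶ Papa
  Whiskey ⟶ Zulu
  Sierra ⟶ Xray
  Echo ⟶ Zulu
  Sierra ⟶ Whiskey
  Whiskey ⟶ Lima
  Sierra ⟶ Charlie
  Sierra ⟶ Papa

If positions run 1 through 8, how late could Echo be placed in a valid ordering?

Following every chain forward from Echo, the events that must come later are Papa, Zulu — 2 of them.
With 2 mandatory successors out of 8 events total, the latest slot for Echo is 8−2 = 6, and it's reachable by doing all non-successors before Echo.

6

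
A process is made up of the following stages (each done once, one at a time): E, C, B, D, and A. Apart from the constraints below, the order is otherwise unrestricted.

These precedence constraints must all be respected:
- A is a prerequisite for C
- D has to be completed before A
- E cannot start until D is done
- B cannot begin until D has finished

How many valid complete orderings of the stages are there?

D is the only stage with nothing required before it, so every ordering starts there.
Enumerating by repeatedly choosing an available stage (one whose prerequisites are all placed) gives 12 distinct complete orderings.

12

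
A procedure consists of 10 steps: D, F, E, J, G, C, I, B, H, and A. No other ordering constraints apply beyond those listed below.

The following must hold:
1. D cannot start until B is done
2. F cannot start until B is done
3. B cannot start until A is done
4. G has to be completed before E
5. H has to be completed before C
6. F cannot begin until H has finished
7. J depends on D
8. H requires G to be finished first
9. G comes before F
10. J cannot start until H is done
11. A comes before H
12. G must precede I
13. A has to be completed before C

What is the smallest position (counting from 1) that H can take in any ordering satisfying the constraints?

Working backwards through the constraints from H, its full set of required predecessors is G, A — 2 of them.
So at minimum 2 steps come before H, putting H no earlier than position 3. That position is achievable by scheduling exactly those predecessors first.

3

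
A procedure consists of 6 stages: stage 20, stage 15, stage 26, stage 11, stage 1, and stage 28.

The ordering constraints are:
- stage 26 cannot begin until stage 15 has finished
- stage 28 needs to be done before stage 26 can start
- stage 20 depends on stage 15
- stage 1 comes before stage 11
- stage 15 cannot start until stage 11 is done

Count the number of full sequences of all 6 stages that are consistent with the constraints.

9

The stages with no prerequisites are stage 1, stage 28; any of them can be placed first.
Counting all ways to extend the partial order to a total order gives 9.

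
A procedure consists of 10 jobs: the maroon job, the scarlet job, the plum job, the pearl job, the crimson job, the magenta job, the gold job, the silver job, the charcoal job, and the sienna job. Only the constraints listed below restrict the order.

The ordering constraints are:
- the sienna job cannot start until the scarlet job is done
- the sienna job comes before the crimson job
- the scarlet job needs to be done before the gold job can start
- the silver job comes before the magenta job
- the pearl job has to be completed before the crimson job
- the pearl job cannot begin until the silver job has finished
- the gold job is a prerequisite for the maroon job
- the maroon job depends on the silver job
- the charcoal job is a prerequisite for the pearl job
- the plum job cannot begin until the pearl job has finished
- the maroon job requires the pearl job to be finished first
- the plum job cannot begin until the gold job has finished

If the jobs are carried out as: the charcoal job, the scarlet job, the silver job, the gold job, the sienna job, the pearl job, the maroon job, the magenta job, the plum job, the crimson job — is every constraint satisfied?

Yes

Going through the constraints one by one, each required predecessor appears earlier in the sequence than its dependent — e.g. the charcoal job (position 1) is before the pearl job (position 6), as required.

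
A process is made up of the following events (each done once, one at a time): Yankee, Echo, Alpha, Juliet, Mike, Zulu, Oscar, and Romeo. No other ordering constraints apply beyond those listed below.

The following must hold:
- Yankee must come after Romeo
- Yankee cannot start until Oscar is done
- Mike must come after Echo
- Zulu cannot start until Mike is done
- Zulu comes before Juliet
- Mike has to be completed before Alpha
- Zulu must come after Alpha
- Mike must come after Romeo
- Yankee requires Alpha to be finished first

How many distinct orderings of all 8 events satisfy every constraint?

The events with no prerequisites are Echo, Oscar, Romeo; any of them can be placed first.
Systematically extending each partial ordering one event at a time and counting, there are 36 complete orderings.

36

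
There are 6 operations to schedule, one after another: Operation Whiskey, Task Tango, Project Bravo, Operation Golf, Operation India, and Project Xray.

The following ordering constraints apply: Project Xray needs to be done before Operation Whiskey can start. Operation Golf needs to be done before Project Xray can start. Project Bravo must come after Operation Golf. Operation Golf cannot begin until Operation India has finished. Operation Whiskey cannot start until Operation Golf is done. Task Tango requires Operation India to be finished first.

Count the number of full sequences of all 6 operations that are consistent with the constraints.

15

Only Operation India has no prerequisites, so it must go first.
Systematically extending each partial ordering one operation at a time and counting, there are 15 complete orderings.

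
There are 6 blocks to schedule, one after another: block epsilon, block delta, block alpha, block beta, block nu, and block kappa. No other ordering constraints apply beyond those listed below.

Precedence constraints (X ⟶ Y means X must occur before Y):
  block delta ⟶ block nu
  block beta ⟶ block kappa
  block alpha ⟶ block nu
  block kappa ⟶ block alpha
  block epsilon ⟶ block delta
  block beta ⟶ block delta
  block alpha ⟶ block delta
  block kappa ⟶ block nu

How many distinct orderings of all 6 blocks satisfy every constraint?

The blocks with no prerequisites are block epsilon, block beta; any of them can be placed first.
Counting all ways to extend the partial order to a total order gives 4.

4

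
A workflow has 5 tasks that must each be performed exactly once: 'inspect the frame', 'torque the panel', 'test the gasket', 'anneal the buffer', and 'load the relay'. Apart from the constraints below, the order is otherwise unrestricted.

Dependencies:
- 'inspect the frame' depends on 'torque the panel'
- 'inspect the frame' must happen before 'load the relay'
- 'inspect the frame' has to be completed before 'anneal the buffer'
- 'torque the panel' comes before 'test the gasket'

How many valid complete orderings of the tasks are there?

8

Only 'torque the panel' has no prerequisites, so it must go first.
Counting all ways to extend the partial order to a total order gives 8.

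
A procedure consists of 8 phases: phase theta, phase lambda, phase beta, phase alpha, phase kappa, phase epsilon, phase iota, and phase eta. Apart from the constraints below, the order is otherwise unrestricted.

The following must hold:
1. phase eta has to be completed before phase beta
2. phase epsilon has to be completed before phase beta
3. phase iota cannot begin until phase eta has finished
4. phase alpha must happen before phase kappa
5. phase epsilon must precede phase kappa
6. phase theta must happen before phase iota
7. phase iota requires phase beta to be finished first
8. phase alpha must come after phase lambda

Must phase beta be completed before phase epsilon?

The constraints actually force phase epsilon before phase beta (via phase epsilon → phase beta), not the other way around.
So phase beta never precedes phase epsilon.

No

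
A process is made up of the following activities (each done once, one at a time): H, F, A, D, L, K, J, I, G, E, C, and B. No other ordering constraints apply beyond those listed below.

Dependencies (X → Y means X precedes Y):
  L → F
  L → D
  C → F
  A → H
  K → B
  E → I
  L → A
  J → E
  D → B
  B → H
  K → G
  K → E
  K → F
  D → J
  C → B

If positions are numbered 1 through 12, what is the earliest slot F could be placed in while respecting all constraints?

Working backwards through the constraints from F, its full set of required predecessors is L, K, C — 3 of them.
With 3 mandatory predecessors, the earliest F can sit is position 3+1 = 4, and placing just those 3 first achieves it.

4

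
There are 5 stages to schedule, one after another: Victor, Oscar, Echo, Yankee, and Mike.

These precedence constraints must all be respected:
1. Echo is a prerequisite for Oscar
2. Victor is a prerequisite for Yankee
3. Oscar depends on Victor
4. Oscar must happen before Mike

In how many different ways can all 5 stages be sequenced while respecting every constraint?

7

2 stages have no prerequisites (Victor, Echo), so any of them could come first.
Systematically extending each partial ordering one stage at a time and counting, there are 7 complete orderings.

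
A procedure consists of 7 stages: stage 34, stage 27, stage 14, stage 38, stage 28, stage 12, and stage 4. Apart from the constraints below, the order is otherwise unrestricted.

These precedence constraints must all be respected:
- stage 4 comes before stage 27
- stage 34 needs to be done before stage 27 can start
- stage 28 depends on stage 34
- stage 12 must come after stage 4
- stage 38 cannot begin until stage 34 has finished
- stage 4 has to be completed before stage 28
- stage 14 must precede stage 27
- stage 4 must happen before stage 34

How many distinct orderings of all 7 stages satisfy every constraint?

2 stages have no prerequisites (stage 14, stage 4), so any of them could come first.
Enumerating by repeatedly choosing an available stage (one whose prerequisites are all placed) gives 138 distinct complete orderings.

138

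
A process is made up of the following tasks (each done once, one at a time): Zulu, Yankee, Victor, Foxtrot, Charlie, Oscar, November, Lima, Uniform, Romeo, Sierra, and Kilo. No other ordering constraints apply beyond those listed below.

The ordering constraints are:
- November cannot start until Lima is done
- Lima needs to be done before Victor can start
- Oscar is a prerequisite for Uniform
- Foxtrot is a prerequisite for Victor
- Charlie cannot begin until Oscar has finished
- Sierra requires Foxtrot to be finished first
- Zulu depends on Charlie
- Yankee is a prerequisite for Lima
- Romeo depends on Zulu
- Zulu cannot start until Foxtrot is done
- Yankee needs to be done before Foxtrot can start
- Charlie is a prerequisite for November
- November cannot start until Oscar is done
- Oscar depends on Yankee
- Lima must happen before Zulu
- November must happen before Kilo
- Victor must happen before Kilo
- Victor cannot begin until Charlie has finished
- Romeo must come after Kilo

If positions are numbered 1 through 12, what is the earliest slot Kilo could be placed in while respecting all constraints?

The tasks that are forced before Kilo, directly or transitively, are Yankee, Victor, Foxtrot, Charlie, Oscar, November, Lima. That's 7 tasks.
So at minimum 7 tasks come before Kilo, putting Kilo no earlier than position 8. That position is achievable by scheduling exactly those predecessors first.

8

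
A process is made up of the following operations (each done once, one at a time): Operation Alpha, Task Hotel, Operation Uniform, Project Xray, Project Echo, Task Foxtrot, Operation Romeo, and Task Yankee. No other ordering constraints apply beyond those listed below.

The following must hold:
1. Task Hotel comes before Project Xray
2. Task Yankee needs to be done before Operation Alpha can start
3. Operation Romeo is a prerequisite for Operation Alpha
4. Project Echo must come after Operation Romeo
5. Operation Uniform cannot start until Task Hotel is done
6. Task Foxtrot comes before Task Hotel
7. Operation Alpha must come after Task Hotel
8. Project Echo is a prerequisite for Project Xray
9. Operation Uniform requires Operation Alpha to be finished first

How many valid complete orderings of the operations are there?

132

3 operations have no prerequisites (Task Foxtrot, Operation Romeo, Task Yankee), so any of them could come first.
Counting all ways to extend the partial order to a total order gives 132.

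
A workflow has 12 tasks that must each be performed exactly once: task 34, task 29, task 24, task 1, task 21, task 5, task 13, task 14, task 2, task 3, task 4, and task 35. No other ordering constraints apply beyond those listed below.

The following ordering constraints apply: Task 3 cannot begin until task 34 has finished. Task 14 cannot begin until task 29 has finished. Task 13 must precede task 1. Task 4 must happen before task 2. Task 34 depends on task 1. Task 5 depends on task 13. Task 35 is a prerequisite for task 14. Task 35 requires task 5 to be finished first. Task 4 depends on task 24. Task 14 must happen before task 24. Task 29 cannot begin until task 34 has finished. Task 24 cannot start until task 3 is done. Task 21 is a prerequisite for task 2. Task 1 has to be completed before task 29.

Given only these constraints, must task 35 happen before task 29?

No

Task 35 and task 29 are not related by any chain of constraints.
There exist valid orderings with task 29 before task 35, so task 35 is not required to come first.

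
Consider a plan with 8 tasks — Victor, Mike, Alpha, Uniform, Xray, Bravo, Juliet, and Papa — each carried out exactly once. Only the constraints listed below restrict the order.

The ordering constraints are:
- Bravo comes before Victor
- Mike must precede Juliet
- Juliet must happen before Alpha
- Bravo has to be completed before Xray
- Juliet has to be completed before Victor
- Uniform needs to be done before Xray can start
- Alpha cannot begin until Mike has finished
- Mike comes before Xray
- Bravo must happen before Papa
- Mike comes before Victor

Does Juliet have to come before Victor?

Following the dependencies: Juliet → Victor.
So Juliet must precede Victor in any valid ordering.

Yes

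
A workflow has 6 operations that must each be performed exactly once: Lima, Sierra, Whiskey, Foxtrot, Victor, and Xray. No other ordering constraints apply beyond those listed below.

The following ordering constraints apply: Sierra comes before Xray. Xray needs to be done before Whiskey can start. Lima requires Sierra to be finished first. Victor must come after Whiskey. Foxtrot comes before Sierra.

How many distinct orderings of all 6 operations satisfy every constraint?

4

Foxtrot is the only operation with nothing required before it, so every ordering starts there.
Enumerating by repeatedly choosing an available operation (one whose prerequisites are all placed) gives 4 distinct complete orderings.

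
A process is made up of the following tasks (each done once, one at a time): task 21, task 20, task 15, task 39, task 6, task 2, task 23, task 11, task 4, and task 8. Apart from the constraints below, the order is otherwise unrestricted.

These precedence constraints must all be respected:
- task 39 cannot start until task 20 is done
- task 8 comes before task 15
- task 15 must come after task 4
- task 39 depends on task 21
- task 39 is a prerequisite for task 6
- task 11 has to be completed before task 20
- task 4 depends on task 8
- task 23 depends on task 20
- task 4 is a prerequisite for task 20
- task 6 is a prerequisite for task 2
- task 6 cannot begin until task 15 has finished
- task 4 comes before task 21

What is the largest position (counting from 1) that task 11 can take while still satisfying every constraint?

The tasks that are forced after task 11, directly or by a chain of constraints, are task 20, task 39, task 6, task 2, task 23. That's 5 tasks.
With 5 mandatory successors out of 10 tasks total, the latest slot for task 11 is 10−5 = 5, and it's reachable by doing all non-successors before task 11.

5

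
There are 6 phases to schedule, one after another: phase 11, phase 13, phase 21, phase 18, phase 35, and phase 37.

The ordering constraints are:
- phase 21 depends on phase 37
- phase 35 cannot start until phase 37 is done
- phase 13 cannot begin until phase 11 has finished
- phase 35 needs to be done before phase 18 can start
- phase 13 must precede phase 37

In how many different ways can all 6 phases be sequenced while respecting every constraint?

Phase 11 is the only phase with nothing required before it, so every ordering starts there.
Enumerating by repeatedly choosing an available phase (one whose prerequisites are all placed) gives 3 distinct complete orderings.

3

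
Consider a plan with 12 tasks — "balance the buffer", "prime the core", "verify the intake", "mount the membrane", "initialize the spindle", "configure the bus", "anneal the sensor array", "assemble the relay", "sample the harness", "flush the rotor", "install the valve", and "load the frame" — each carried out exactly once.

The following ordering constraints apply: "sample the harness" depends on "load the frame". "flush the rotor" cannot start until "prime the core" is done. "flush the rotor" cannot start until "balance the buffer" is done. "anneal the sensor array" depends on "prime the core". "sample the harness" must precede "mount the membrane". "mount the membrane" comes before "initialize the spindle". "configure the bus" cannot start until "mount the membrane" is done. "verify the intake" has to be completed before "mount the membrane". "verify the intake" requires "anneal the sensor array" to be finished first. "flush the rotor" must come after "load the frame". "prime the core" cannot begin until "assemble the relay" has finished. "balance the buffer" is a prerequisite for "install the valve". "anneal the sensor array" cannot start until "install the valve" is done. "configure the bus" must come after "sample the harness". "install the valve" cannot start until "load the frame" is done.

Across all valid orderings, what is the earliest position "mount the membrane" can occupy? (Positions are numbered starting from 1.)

9

The tasks that are forced before "mount the membrane", directly or transitively, are "balance the buffer", "prime the core", "verify the intake", "anneal the sensor array", "assemble the relay", "sample the harness", "install the valve", "load the frame". That's 8 tasks.
With 8 mandatory predecessors, the earliest "mount the membrane" can sit is position 8+1 = 9, and placing just those 8 first achieves it.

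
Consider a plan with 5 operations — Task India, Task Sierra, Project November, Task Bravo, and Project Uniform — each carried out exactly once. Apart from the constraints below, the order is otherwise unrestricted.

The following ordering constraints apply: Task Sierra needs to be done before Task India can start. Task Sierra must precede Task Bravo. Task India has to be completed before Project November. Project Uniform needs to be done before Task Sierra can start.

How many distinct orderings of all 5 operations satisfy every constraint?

Project Uniform is the only operation with nothing required before it, so every ordering starts there.
Systematically extending each partial ordering one operation at a time and counting, there are 3 complete orderings.

3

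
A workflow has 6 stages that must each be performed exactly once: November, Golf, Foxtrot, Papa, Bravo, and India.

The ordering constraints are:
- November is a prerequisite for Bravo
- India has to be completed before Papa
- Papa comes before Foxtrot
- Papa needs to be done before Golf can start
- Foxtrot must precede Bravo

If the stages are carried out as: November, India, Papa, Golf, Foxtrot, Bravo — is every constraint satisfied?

Yes

Going through the constraints one by one, each required predecessor appears earlier in the sequence than its dependent — e.g. November (position 1) is before Bravo (position 6), as required.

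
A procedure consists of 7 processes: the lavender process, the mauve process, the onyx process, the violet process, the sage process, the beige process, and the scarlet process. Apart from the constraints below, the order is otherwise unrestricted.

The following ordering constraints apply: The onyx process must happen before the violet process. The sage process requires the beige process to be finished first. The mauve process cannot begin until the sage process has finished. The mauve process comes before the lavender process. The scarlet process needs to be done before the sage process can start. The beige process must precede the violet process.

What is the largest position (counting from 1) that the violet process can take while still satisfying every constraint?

7

No constraint forces any process after the violet process, so it can be placed last, in position 7.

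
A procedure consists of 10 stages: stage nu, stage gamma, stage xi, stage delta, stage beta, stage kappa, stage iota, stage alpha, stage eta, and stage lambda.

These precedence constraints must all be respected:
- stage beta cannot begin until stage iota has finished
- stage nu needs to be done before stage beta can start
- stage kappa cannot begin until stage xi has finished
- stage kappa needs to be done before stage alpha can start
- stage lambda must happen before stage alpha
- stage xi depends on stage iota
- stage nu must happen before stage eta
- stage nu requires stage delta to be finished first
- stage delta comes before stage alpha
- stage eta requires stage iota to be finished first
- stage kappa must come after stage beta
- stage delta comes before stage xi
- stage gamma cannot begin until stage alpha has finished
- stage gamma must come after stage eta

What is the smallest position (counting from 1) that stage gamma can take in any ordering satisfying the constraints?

10

The stages that are forced before stage gamma, directly or transitively, are stage nu, stage xi, stage delta, stage beta, stage kappa, stage iota, stage alpha, stage eta, stage lambda. That's 9 stages.
With 9 mandatory predecessors, the earliest stage gamma can sit is position 9+1 = 10, and placing just those 9 first achieves it.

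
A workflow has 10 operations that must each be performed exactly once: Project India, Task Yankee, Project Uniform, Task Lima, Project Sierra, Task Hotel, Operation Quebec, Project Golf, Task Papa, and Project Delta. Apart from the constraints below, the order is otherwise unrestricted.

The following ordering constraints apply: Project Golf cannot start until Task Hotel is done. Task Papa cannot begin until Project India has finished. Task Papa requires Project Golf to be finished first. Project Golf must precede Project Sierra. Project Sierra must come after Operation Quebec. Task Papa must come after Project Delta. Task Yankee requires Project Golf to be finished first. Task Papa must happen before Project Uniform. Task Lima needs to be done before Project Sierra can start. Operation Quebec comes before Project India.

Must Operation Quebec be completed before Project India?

Yes

There is a constraint chain Operation Quebec → Project India.
That forces Operation Quebec before Project India in every valid schedule.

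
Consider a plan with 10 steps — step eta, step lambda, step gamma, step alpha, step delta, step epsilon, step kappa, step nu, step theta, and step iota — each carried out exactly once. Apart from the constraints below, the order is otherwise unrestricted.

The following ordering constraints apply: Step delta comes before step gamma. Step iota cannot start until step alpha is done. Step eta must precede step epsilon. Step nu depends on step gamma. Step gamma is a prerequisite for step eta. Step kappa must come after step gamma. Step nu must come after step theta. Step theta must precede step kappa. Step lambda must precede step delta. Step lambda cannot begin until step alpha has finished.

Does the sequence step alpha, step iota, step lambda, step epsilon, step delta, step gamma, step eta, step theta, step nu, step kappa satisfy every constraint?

The sequence places step epsilon ahead of step eta.
That contradicts the constraint that step eta must precede step epsilon.

No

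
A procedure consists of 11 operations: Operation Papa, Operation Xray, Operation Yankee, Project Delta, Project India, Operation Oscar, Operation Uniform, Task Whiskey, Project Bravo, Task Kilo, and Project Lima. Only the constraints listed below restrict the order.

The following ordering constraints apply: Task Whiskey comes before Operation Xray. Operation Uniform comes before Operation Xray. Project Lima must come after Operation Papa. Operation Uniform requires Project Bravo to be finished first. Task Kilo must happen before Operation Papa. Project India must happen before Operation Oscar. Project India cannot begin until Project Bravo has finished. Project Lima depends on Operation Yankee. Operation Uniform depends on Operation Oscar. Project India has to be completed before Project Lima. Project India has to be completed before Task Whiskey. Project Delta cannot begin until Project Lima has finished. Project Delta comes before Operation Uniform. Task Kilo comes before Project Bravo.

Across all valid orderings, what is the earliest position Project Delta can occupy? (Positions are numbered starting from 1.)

7

Working backwards through the constraints from Project Delta, its full set of required predecessors is Operation Papa, Operation Yankee, Project India, Project Bravo, Task Kilo, Project Lima — 6 of them.
With 6 mandatory predecessors, the earliest Project Delta can sit is position 6+1 = 7, and placing just those 6 first achieves it.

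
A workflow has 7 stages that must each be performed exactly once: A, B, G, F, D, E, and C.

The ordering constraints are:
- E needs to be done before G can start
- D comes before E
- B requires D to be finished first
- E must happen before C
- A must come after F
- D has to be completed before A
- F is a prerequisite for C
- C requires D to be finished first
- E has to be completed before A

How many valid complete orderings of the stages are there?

114

The stages with no prerequisites are F, D; any of them can be placed first.
Enumerating by repeatedly choosing an available stage (one whose prerequisites are all placed) gives 114 distinct complete orderings.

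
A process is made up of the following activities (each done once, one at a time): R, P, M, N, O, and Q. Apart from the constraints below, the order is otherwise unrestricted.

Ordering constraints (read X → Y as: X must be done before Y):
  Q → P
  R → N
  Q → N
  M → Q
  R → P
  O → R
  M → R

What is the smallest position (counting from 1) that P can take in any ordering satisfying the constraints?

Every activity that must precede P has to come before it. Tracing all chains that end at P, those activities are: R, M, O, Q — 4 in total.
So at minimum 4 activities come before P, putting P no earlier than position 5. That position is achievable by scheduling exactly those predecessors first.

5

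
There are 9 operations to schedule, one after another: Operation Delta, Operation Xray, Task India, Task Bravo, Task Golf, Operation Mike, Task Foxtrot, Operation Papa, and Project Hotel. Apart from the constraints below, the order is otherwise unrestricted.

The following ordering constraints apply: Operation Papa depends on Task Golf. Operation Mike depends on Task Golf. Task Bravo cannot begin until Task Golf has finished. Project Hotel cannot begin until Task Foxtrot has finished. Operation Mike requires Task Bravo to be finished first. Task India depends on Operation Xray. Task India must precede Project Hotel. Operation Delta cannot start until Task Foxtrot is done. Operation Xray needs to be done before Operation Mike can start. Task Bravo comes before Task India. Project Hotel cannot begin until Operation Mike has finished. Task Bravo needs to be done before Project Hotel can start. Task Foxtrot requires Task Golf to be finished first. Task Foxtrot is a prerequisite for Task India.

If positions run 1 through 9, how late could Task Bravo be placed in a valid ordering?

Following every chain forward from Task Bravo, the operations that must come later are Task India, Operation Mike, Project Hotel — 3 of them.
With 3 mandatory successors out of 9 operations total, the latest slot for Task Bravo is 9−3 = 6, and it's reachable by doing all non-successors before Task Bravo.

6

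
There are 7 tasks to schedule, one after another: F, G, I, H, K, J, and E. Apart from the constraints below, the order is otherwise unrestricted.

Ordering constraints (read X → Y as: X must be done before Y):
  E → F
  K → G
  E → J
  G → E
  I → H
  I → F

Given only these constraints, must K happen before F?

Yes

Following the dependencies: K → G → E → F.
That forces K before F in every valid schedule.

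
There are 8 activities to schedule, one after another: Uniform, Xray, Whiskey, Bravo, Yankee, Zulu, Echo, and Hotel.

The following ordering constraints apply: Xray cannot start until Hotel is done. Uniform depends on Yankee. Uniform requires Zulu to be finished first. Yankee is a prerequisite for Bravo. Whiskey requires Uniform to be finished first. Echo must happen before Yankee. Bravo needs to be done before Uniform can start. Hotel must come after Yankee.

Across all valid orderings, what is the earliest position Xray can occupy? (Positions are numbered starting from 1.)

Every activity that must precede Xray has to come before it. Tracing all chains that end at Xray, those activities are: Yankee, Echo, Hotel — 3 in total.
So at minimum 3 activities come before Xray, putting Xray no earlier than position 4. That position is achievable by scheduling exactly those predecessors first.

4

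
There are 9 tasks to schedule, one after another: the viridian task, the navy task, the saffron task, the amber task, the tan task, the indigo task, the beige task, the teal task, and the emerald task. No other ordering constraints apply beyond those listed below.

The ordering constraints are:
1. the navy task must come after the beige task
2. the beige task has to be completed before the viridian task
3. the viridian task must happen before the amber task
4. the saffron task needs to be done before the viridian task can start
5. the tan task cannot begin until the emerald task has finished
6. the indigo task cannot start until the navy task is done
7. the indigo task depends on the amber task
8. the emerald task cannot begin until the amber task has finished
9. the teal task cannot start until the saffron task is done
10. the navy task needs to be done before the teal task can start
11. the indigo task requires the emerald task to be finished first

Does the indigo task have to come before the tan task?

Nothing in the constraints links the indigo task and the tan task; they are unordered relative to each other.
So the indigo task can come before the tan task or after — it is not forced.

No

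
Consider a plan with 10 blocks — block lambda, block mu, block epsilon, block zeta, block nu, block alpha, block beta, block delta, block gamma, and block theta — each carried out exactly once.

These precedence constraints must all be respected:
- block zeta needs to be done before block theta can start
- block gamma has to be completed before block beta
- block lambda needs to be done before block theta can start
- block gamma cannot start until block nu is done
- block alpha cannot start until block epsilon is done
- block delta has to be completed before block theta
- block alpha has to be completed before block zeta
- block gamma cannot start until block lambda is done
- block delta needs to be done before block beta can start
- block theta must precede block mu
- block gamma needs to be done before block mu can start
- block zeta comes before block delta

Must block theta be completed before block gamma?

No

No chain of constraints connects block theta to block gamma in either direction.
So block theta can come before block gamma or after — it is not forced.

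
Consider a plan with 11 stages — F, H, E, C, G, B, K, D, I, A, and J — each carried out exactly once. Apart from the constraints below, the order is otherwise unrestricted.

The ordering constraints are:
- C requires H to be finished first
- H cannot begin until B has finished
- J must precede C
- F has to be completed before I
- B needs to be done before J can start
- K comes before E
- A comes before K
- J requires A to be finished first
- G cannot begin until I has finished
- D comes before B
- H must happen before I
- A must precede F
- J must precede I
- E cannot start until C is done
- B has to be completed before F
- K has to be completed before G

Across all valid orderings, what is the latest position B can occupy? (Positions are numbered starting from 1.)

Every stage that must follow B has to come after it. Tracing all chains starting from B, those stages are: F, H, E, C, G, I, J — 7 in total.
With 7 mandatory successors out of 11 stages total, the latest slot for B is 11−7 = 4, and it's reachable by doing all non-successors before B.

4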